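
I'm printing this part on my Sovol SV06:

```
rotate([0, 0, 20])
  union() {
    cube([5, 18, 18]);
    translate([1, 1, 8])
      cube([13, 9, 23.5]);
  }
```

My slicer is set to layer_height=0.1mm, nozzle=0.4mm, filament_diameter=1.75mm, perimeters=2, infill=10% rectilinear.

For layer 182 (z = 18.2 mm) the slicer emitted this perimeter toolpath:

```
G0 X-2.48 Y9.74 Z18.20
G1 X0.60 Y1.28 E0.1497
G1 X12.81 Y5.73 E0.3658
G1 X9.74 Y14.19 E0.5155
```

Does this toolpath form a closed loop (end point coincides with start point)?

no

Start point (G0): (-2.48, 9.74). End point (last G1): the path does not return to the start — open.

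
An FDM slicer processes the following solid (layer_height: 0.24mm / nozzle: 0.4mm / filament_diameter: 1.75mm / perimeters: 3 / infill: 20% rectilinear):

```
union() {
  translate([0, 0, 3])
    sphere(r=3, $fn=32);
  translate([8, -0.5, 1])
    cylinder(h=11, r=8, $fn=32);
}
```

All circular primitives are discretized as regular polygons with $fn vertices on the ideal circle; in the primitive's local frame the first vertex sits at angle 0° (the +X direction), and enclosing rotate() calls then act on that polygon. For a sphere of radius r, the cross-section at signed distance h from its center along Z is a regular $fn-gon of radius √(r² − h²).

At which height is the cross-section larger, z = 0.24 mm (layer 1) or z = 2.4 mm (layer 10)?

Layer 1 (z = 0.24): the sphere: section is a regular 32-gon, circumradius = √(r²−h²) = √(3²−2.76²) = 1.176 (area = (32/2)·1.176²·sin(360°/32) = 4.32 mm²); the cylinder at (8, -0.5) is not intersected at this z (z outside [1, 12]); Merging all regions: only the r=3 sphere is present, so the union is just that shape — area = 4.32 mm². So its area = 4.32 mm². Layer 10 (z = 2.4): the sphere: section is a regular 32-gon, circumradius = √(r²−h²) = √(3²−0.6²) = 2.939 (area = (32/2)·2.939²·sin(360°/32) = 26.97 mm²); the r=8 cylinder at (8, -0.5) contributes a regular 32-gon of circumradius 8 (area = (32/2)·8.000²·sin(360°/32) = 199.77 mm²); Taking the union: the regions partially overlap — summed areas 226.74 mm² minus the doubly-counted overlap 12.19 mm² gives 214.55 mm² — area = 214.55 mm². So its area = 214.55 mm². Layer 10 is larger (214.55 vs 4.32 mm²).

layer 10 (z = 2.4 mm)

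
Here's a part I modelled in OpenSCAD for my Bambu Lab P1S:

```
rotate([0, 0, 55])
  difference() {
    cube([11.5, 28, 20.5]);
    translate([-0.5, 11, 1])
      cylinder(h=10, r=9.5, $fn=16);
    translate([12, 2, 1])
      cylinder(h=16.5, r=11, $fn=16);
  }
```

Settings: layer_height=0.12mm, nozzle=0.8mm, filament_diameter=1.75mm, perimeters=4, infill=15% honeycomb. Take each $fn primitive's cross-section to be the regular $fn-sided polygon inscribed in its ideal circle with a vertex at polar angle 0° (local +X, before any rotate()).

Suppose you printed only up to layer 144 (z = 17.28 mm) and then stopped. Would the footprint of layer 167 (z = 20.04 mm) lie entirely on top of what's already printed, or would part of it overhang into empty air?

part overhangs

Compare the two slices. At z = 17.28: the 11.5×28 cube contributes its full rectangle (area 322.00 mm²); the cylinder at (-0.5, 11) is absent (z outside [1, 11]); the cylinder at (12, 2): section is a regular 16-gon, circumradius r=11 (area = (16/2)·11.000²·sin(360°/16) = 370.44 mm²); After the difference (first − rest): starting from the 11.5×28 cube (322.00 mm²), the r=11 cylinder at (12, 2) partially overlaps it — only the 107.74 mm² overlap (of its 370.44 mm²) is removed, clipping the outline — area = 214.26 mm²; (whole slice rotated 55° about Z — lengths, areas and connectivity unchanged). At z = 20.04: the cube is present — its section is the full 11.5×28 rectangle (area 322.00 mm²); the cylinder at (-0.5, 11) does not reach this height (z outside [1, 11]); the cylinder at (12, 2) is not intersected at this z (z outside [1, 17.5]); After the difference (first − rest): none of the subtracted shapes is present at this height, so the 11.5×28 cube is unchanged — area = 322.00 mm²; (whole slice rotated 55° about Z — lengths, areas and connectivity unchanged). Checking containment: at z = 20.04 the cross-section extends beyond the z = 17.28 cross-section by about 107.74 mm².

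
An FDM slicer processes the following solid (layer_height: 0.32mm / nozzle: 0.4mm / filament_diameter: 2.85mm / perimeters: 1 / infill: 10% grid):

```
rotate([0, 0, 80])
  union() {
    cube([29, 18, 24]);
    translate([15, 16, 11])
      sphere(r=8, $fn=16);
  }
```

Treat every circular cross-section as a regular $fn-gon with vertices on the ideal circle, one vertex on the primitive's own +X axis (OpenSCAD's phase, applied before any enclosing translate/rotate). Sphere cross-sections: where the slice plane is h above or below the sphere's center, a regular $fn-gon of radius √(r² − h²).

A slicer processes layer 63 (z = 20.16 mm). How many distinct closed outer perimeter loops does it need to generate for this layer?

1

At z = 20.16 mm: the cube is present — its section is the full 29×18 rectangle; the sphere at (15, 16) does not reach this height (|z−center|=9.160 > r=8); Merging all regions: only the 29×18 cube is present, so the union is just that shape — 1 connected region; (rotated 80° about Z; rotation is an isometry so areas/perimeters/island counts are preserved). The result has 1 disconnected region.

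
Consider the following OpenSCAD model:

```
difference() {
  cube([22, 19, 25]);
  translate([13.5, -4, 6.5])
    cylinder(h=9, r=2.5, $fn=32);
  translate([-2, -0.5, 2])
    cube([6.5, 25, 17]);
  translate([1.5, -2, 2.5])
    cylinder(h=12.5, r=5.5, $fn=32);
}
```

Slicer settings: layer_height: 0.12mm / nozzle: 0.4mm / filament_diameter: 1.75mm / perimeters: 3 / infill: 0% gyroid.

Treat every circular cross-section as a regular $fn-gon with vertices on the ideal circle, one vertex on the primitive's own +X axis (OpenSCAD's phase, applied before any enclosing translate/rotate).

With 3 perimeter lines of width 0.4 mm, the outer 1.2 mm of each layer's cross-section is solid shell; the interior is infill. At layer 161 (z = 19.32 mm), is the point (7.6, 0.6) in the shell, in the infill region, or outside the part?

At z = 19.32 mm: the cube (footprint 22×19) is included at this height; the cylinder at (13.5, -4) is absent (z outside [6.5, 15.5]); the cube at (-2, -0.5) is not intersected at this z (z outside [2, 19]); the cylinder at (1.5, -2) does not reach this height (z outside [2.5, 15]); Taking the first minus the rest: none of the subtracted shapes is present at this height, so the 22×19 cube is unchanged — 1 connected region. Overall, the cross-section is a single solid region. The nearest boundary edge runs (0.00, 0.00)→(22.00, 0.00); distance from the point to it = 0.60 mm. The point is inside the cross-section, 0.60 mm from the nearest boundary — within the 1.2 mm shell band (3 × 0.4).

shell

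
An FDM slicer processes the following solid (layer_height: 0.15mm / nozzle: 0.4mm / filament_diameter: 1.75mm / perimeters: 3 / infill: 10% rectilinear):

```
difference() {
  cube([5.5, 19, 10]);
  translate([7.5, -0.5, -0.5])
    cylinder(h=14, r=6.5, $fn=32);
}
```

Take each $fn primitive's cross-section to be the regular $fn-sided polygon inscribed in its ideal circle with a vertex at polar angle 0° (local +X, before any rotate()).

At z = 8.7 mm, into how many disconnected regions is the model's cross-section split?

At z = 8.7 mm: the cube (footprint 5.5×19) is included at this height; the cylinder at (7.5, -0.5): section is a regular 32-gon, circumradius r=6.5; After the difference (first − rest): starting from the 5.5×19 cube, the r=6.5 cylinder at (7.5, -0.5) partially overlaps it — only the 17.98 mm² overlap (of its 131.88 mm²) is removed, clipping the outline — 1 connected region. The result has 1 disconnected region.

1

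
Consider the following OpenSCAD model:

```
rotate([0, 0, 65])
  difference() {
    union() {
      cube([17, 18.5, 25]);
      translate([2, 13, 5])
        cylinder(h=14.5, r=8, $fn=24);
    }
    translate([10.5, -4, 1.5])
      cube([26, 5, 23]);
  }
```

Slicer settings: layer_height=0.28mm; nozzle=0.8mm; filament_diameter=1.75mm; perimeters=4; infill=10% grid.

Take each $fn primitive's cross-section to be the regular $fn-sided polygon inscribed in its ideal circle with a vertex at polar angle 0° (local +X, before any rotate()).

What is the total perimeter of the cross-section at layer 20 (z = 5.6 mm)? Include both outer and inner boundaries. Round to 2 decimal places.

At z = 5.6 mm: the cube is present — its section is the full 17×18.5 rectangle (perimeter 71.00 mm); the r=8 cylinder at (2, 13) gives a regular 24-gon of circumradius 8 (constant along its height) (perimeter = 2·24·8.000·sin(180°/24) = 50.12 mm); Merging all regions: the regions partially overlap (shared area 116.38 mm²), so the edge portions inside another operand are dropped and the merged outline is re-measured after clipping — boundary = 79.49 mm; the cube at (10.5, -4) is present — its section is the full 26×5 rectangle (perimeter 62.00 mm); Taking the first minus the rest: starting from that combined region, the 26×5 cube at (10.5, -4) partially overlaps it — only the 6.50 mm² overlap (of its 130.00 mm²) is removed, clipping the outline — boundary = 79.49 mm; (rotated 65° about Z; rotation is an isometry so areas/perimeters/island counts are preserved). Overall, the cross-section is a single solid region. Total boundary length (outer) = 79.49 mm.

79.49 mm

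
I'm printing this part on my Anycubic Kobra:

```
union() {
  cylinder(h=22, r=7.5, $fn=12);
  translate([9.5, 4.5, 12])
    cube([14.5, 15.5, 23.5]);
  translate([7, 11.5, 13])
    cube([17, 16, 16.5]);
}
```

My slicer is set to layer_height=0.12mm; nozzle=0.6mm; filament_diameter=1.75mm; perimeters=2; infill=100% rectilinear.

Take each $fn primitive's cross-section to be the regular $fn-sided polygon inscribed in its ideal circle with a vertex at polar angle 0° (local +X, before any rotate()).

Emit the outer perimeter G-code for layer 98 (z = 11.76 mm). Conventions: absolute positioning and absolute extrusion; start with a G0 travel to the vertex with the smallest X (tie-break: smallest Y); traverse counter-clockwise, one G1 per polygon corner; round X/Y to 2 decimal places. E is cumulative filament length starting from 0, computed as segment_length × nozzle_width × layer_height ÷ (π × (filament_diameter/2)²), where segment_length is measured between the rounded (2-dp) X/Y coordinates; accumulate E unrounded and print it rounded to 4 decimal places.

G0 X-7.50 Y0.00 Z11.76
G1 X-6.50 Y-3.75 E0.1162
G1 X-3.75 Y-6.50 E0.2326
G1 X0.00 Y-7.50 E0.3488
G1 X3.75 Y-6.50 E0.4649
G1 X6.50 Y-3.75 E0.5814
G1 X7.50 Y0.00 E0.6975
G1 X6.50 Y3.75 E0.8137
G1 X3.75 Y6.50 E0.9301
G1 X0.00 Y7.50 E1.0463
G1 X-3.75 Y6.50 E1.1625
G1 X-6.50 Y3.75 E1.2789
G1 X-7.50 Y0.00 E1.3951

At z = 11.76 mm: the r=7.5 cylinder gives a regular 12-gon of circumradius 7.5 (constant along its height); the cube at (9.5, 4.5) is absent (z outside [12, 35.5]); the cube at (7, 11.5) does not reach this height (z outside [13, 29.5]); Taking the union: only the r=7.5 cylinder is present, so the union is just that shape — 1 connected region. The outline is a single polygon with 12 vertices. Extrusion per mm of travel: 0.6 × 0.12 / (π × 0.875²) = 0.029934. Accumulating E over each segment gives final E = 1.3951.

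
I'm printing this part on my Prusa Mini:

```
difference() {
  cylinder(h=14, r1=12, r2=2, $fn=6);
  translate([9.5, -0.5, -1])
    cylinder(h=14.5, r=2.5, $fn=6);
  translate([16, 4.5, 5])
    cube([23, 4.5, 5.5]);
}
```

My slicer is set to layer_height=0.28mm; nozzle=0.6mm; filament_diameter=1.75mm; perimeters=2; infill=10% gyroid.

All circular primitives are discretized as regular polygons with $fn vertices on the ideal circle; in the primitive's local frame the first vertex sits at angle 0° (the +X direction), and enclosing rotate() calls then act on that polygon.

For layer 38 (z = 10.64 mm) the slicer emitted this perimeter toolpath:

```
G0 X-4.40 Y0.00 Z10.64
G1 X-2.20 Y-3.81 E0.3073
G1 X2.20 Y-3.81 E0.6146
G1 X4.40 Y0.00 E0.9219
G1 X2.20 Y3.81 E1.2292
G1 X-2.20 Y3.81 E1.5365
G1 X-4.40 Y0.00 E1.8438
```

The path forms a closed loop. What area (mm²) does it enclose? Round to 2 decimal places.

Apply the shoelace formula to the sequence of (X, Y) vertices; enclosed area = 50.29 mm².

50.29 mm²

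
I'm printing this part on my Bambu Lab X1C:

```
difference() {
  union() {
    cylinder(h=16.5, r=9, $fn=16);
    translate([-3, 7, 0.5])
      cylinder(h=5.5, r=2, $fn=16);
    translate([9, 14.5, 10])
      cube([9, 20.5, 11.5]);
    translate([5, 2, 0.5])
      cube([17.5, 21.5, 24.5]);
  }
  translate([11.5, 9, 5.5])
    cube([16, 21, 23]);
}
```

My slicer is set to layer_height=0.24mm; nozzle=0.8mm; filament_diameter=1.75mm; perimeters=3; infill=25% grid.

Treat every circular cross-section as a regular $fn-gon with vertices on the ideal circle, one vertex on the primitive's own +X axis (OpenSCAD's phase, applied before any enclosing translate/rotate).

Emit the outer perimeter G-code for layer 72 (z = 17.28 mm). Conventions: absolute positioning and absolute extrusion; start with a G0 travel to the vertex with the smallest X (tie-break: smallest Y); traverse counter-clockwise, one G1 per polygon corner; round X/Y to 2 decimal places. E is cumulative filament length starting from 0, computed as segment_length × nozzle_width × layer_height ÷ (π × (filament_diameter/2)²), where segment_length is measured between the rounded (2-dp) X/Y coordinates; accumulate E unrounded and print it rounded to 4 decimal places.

At z = 17.28 mm: the cylinder is not intersected at this z (z outside [0, 16.5]); the cylinder at (-3, 7) is absent (z outside [0.5, 6]); the cube at (9, 14.5) (footprint 9×20.5) is included at this height; the cube at (5, 2) is present — its section is the full 17.5×21.5 rectangle; Taking the union: the regions partially overlap (shared area 81.00 mm²), so overlapping operands fuse into one piece — 1 connected region; the 16×21 cube at (11.5, 9) contributes its full rectangle; Taking the first minus the rest: starting from the result so far, the 16×21 cube at (11.5, 9) partially overlaps it — only the 201.75 mm² overlap (of its 336.00 mm²) is removed, clipping the outline — 1 connected region. The outline is a single polygon with 10 vertices. Extrusion per mm of travel: 0.8 × 0.24 / (π × 0.875²) = 0.079824. Accumulating E over each segment gives final E = 9.1000.

G0 X5.00 Y2.00 Z17.28
G1 X22.50 Y2.00 E1.3969
G1 X22.50 Y9.00 E1.9557
G1 X11.50 Y9.00 E2.8338
G1 X11.50 Y30.00 E4.5101
G1 X18.00 Y30.00 E5.0289
G1 X18.00 Y35.00 E5.4281
G1 X9.00 Y35.00 E6.1465
G1 X9.00 Y23.50 E7.0645
G1 X5.00 Y23.50 E7.3837
G1 X5.00 Y2.00 E9.1000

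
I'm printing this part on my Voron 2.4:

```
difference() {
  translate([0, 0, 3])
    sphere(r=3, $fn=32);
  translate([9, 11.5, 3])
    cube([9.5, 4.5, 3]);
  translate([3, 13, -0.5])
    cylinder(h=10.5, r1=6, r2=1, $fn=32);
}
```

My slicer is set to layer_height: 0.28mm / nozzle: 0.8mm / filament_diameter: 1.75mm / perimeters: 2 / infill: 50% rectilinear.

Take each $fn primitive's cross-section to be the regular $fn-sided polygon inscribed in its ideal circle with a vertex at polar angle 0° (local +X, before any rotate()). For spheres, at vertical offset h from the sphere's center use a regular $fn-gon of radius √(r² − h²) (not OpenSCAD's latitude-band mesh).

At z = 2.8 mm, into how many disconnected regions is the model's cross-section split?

1

At z = 2.8 mm: the sphere: section is a regular 32-gon, circumradius = √(r²−h²) = √(3²−0.2²) = 2.993; the cube at (9, 11.5) is absent (z outside [3, 6]); the cone at (3, 13): at t=0.314 of its height the radius interpolates to r₁+(r₂−r₁)t = 4.429, giving a regular 32-gon of that circumradius; Subtracting the remaining from the first: starting from the r=3 sphere, the cone at (3, 13) misses the remaining region (no effect) — 1 connected region. The result has 1 disconnected region.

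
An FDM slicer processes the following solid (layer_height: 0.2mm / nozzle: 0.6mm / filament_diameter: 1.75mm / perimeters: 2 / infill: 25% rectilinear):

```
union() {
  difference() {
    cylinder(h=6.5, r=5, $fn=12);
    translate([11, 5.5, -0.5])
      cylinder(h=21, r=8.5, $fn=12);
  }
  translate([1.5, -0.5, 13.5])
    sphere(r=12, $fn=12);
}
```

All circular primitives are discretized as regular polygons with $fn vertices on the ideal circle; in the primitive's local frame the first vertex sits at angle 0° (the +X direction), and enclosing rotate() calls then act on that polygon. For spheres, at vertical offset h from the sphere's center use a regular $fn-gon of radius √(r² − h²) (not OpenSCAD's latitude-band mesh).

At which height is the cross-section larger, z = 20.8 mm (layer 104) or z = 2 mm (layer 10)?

layer 104 (z = 20.8 mm)

Layer 104 (z = 20.8): the cylinder is absent (z outside [0, 6.5]); the cylinder at (11, 5.5) is absent (z outside [-0.5, 20.5]); Subtracting the remaining from the first: the first operand is absent here, so nothing remains; the sphere at (1.5, -0.5): section is a regular 12-gon, circumradius = √(r²−h²) = √(12²−7.3²) = 9.524 (area = (12/2)·9.524²·sin(360°/12) = 272.13 mm²); Combining (union): only the r=12 sphere at (1.5, -0.5) is present, so the union is just that shape — area = 272.13 mm². So its area = 272.13 mm². Layer 10 (z = 2): the r=5 cylinder contributes a regular 12-gon of circumradius 5 (area = (12/2)·5.000²·sin(360°/12) = 75.00 mm²); the r=8.5 cylinder at (11, 5.5) gives a regular 12-gon of circumradius 8.5 (constant along its height) (area = (12/2)·8.500²·sin(360°/12) = 216.75 mm²); Subtracting the remaining from the first: starting from the r=5 cylinder (75.00 mm²), the r=8.5 cylinder at (11, 5.5) partially overlaps it — only the 2.72 mm² overlap (of its 216.75 mm²) is removed, clipping the outline — area = 72.28 mm²; the r=12 sphere at (1.5, -0.5) contributes a regular 12-gon of circumradius √(12²−11.5²) = 3.428 (area = (12/2)·3.428²·sin(360°/12) = 35.25 mm²); Combining (union): the regions partially overlap — summed areas 107.53 mm² minus the doubly-counted overlap 34.25 mm² gives 73.28 mm² — area = 73.28 mm². So its area = 73.28 mm². Layer 104 is larger (272.13 vs 73.28 mm²).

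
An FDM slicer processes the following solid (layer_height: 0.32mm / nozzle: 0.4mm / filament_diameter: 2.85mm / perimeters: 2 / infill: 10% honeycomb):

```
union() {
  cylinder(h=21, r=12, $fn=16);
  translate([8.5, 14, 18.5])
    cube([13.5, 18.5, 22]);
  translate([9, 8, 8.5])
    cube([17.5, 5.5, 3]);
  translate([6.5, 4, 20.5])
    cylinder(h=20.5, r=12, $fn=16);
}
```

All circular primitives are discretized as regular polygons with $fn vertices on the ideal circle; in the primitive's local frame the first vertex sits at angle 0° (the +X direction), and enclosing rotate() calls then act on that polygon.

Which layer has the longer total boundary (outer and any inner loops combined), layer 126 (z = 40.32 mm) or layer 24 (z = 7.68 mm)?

Layer 126 (z = 40.32): the cylinder is not intersected at this z (z outside [0, 21]); the cube at (8.5, 14) is present — its section is the full 13.5×18.5 rectangle (perimeter 64.00 mm); the cube at (9, 8) is not intersected at this z (z outside [8.5, 11.5]); the r=12 cylinder at (6.5, 4) contributes a regular 16-gon of circumradius 12 (perimeter = 2·16·12.000·sin(180°/16) = 74.91 mm); Taking the union: the regions partially overlap (shared area 4.37 mm²), so the edge portions inside another operand are dropped and the merged outline is re-measured after clipping — boundary = 128.50 mm. So its perimeter = 128.50 mm. Layer 24 (z = 7.68): the r=12 cylinder gives a regular 16-gon of circumradius 12 (constant along its height) (perimeter = 2·16·12.000·sin(180°/16) = 74.91 mm); the cube at (8.5, 14) is not intersected at this z (z outside [18.5, 40.5]); the cube at (9, 8) is absent (z outside [8.5, 11.5]); the cylinder at (6.5, 4) is absent (z outside [20.5, 41]); Combining (union): only the r=12 cylinder is present, so the union is just that shape — boundary = 74.91 mm. So its perimeter = 74.91 mm. Layer 126 is larger (128.50 vs 74.91 mm).

layer 126 (z = 40.32 mm)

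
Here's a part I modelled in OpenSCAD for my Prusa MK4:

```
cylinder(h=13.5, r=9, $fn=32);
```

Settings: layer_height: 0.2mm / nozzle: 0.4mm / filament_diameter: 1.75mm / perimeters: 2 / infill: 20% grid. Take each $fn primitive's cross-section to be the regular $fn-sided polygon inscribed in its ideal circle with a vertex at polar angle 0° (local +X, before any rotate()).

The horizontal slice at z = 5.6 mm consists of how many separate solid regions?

At z = 5.6 mm: the r=9 cylinder contributes a regular 32-gon of circumradius 9. The result has 1 disconnected region.

1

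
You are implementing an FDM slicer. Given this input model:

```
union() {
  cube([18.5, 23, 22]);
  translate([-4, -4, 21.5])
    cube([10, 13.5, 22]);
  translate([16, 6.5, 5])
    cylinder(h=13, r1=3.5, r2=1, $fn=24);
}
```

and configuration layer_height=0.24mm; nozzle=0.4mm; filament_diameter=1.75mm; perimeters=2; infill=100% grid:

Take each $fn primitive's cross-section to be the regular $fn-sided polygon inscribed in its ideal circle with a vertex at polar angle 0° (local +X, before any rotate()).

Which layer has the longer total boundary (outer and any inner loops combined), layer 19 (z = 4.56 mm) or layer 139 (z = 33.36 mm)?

layer 19 (z = 4.56 mm)

Layer 19 (z = 4.56): the cube (footprint 18.5×23) is included at this height (perimeter 83.00 mm); the cube at (-4, -4) is not intersected at this z (z outside [21.5, 43.5]); the cone at (16, 6.5) is absent (z outside [5, 18]); Combining (union): only the 18.5×23 cube is present, so the union is just that shape — boundary = 83.00 mm. So its perimeter = 83.00 mm. Layer 139 (z = 33.36): the cube does not reach this height (z outside [0, 22]); the 10×13.5 cube at (-4, -4) contributes its full rectangle (perimeter 47.00 mm); the cone at (16, 6.5) is absent (z outside [5, 18]); Combining (union): only the 10×13.5 cube at (-4, -4) is present, so the union is just that shape — boundary = 47.00 mm. So its perimeter = 47.00 mm. Layer 19 is larger (83.00 vs 47.00 mm).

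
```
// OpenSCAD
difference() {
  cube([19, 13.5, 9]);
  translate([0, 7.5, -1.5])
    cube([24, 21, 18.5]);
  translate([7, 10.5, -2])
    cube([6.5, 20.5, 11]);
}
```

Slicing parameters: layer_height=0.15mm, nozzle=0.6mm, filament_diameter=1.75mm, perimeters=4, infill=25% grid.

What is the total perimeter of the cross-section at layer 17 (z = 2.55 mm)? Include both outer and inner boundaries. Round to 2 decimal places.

At z = 2.55 mm: the cube is present — its section is the full 19×13.5 rectangle (perimeter 65.00 mm); the cube at (0, 7.5) (footprint 24×21) is included at this height (perimeter 90.00 mm); the cube at (7, 10.5) (footprint 6.5×20.5) is included at this height (perimeter 54.00 mm); Subtracting the remaining from the first: starting from the 19×13.5 cube, the 24×21 cube at (0, 7.5) partially overlaps it — only the 114.00 mm² overlap (of its 504.00 mm²) is removed, clipping the outline; the 6.5×20.5 cube at (7, 10.5) misses the remaining region (no effect) — boundary = 53.00 mm. Overall, the cross-section is a single solid region. Total boundary length (outer) = 53.00 mm.

53.00 mm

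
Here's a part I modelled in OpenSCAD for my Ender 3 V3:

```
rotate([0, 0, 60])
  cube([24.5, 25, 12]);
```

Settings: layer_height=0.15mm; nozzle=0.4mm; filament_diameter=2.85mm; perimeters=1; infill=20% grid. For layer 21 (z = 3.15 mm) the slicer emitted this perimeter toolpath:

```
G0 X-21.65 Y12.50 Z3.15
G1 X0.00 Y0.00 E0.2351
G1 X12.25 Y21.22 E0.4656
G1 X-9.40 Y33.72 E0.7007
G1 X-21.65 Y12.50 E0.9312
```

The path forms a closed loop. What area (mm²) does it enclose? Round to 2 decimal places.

Apply the shoelace formula to the sequence of (X, Y) vertices; enclosed area = 612.54 mm².

612.54 mm²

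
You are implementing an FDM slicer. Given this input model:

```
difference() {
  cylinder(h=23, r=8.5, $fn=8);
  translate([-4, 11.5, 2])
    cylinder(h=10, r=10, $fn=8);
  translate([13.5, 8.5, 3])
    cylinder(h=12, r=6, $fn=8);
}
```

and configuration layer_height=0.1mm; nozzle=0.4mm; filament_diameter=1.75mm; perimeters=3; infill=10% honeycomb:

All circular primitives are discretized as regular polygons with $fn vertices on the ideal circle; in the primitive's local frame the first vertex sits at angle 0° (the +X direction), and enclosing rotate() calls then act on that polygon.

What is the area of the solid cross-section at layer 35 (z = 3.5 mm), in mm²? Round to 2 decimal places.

157.64 mm²

At z = 3.5 mm: the r=8.5 cylinder contributes a regular 8-gon of circumradius 8.5 (area = (8/2)·8.500²·sin(360°/8) = 204.35 mm²); the r=10 cylinder at (-4, 11.5) gives a regular 8-gon of circumradius 10 (constant along its height) (area = (8/2)·10.000²·sin(360°/8) = 282.84 mm²); the r=6 cylinder at (13.5, 8.5) gives a regular 8-gon of circumradius 6 (constant along its height) (area = (8/2)·6.000²·sin(360°/8) = 101.82 mm²); Taking the first minus the rest: starting from the r=8.5 cylinder (204.35 mm²), the r=10 cylinder at (-4, 11.5) partially overlaps it — only the 46.72 mm² overlap (of its 282.84 mm²) is removed, clipping the outline; the r=6 cylinder at (13.5, 8.5) misses the remaining region (no effect) — area = 157.64 mm². Overall, the cross-section is a single solid region. Net area = 157.64 mm².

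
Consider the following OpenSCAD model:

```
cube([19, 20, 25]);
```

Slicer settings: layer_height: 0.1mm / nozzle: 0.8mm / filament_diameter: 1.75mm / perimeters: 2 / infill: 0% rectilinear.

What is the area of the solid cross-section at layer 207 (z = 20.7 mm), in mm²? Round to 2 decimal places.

380.00 mm²

At z = 20.7 mm: the 19×20 cube contributes its full rectangle (area 380.00 mm²). Overall, the cross-section is a single solid region. Net area = 380.00 mm².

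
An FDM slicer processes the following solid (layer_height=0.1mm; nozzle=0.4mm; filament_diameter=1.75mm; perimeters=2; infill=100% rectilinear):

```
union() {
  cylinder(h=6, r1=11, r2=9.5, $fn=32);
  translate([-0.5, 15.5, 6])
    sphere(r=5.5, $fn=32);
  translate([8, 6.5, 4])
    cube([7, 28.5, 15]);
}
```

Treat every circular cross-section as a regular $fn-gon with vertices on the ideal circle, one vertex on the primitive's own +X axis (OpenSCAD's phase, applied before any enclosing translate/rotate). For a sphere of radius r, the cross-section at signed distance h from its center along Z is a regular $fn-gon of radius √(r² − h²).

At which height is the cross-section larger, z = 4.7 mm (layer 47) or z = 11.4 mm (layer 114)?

Layer 47 (z = 4.7): the cone: at t=0.783 of its height the radius interpolates to r₁+(r₂−r₁)t = 9.825, giving a regular 32-gon of that circumradius (area = (32/2)·9.825²·sin(360°/32) = 301.32 mm²); the r=5.5 sphere at (-0.5, 15.5) slices to a regular 32-gon of circumradius 5.344 (√(r²−h²) with h=1.3 from center) (area = (32/2)·5.344²·sin(360°/32) = 89.15 mm²); the cube at (8, 6.5) (footprint 7×28.5) is included at this height (area 199.50 mm²); Taking the union: the 3 present regions are separate (no shared area or edge), so areas and boundary lengths simply add and each stays a separate island — area = 589.96 mm². So its area = 589.96 mm². Layer 114 (z = 11.4): the cone does not reach this height (z outside [0, 6]); the r=5.5 sphere at (-0.5, 15.5) slices to a regular 32-gon of circumradius 1.044 (√(r²−h²) with h=5.4 from center) (area = (32/2)·1.044²·sin(360°/32) = 3.40 mm²); the cube at (8, 6.5) is present — its section is the full 7×28.5 rectangle (area 199.50 mm²); Combining (union): the 2 present regions are separate (no shared area or edge), so areas and boundary lengths simply add and each stays a separate island — area = 202.90 mm². So its area = 202.90 mm². Layer 47 is larger (589.96 vs 202.90 mm²).

layer 47 (z = 4.7 mm)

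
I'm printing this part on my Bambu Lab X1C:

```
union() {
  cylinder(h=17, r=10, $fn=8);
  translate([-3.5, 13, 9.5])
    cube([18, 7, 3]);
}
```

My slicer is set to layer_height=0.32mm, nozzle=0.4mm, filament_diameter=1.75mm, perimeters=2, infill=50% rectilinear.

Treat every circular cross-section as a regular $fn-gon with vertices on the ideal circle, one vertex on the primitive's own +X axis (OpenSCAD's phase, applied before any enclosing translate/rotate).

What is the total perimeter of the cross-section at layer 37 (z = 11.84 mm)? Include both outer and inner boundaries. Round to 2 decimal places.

111.23 mm

At z = 11.84 mm: the cylinder: section is a regular 8-gon, circumradius r=10 (perimeter = 2·8·10.000·sin(180°/8) = 61.23 mm); the cube at (-3.5, 13) is present — its section is the full 18×7 rectangle (perimeter 50.00 mm); Combining (union): the 2 present regions are separate (no shared area or edge), so areas and boundary lengths simply add and each stays a separate island — boundary = 111.23 mm. Overall, the cross-section has 2 separate islands. Total boundary length (outer) = 111.23 mm.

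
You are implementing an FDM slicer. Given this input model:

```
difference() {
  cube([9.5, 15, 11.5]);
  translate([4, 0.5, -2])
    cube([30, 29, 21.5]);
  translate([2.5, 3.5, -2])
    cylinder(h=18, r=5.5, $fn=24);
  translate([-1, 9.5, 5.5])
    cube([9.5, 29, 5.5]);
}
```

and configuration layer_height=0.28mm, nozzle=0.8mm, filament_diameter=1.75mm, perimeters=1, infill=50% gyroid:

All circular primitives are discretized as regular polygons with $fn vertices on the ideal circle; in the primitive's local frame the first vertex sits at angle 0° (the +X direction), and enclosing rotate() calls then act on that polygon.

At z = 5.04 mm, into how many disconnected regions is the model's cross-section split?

At z = 5.04 mm: the 9.5×15 cube contributes its full rectangle; the cube at (4, 0.5) (footprint 30×29) is included at this height; the r=5.5 cylinder at (2.5, 3.5) gives a regular 24-gon of circumradius 5.5 (constant along its height); the cube at (-1, 9.5) does not reach this height (z outside [5.5, 11]); Taking the first minus the rest: starting from the 9.5×15 cube, the 30×29 cube at (4, 0.5) partially overlaps it — only the 79.75 mm² overlap (of its 870.00 mm²) is removed, clipping the outline; the r=5.5 cylinder at (2.5, 3.5) partially overlaps it — only the 36.72 mm² overlap (of its 93.95 mm²) is removed, clipping the outline — 2 connected regions. The result has 2 disconnected regions.

2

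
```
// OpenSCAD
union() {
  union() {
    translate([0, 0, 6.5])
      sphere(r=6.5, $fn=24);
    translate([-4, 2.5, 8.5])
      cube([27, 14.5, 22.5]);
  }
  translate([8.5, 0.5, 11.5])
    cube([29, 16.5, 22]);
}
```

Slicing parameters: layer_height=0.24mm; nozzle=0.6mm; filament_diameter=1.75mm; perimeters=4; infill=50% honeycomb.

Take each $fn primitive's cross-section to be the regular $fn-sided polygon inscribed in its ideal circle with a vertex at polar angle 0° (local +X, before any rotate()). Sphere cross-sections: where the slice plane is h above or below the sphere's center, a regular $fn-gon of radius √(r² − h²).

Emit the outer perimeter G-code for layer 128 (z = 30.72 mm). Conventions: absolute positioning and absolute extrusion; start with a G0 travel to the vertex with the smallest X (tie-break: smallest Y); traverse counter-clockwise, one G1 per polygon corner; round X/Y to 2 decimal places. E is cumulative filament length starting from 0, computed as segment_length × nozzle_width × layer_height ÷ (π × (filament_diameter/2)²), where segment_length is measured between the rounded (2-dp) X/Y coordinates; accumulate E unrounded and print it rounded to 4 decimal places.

At z = 30.72 mm: the sphere is absent (|z−center|=24.220 > r=6.5); the cube at (-4, 2.5) is present — its section is the full 27×14.5 rectangle; Merging all regions: only the 27×14.5 cube at (-4, 2.5) is present, so the union is just that shape — 1 connected region; the cube at (8.5, 0.5) (footprint 29×16.5) is included at this height; Taking the union: the regions partially overlap (shared area 210.25 mm²), so overlapping operands fuse into one piece — 1 connected region. The outline is a single polygon with 6 vertices. Extrusion per mm of travel: 0.6 × 0.24 / (π × 0.875²) = 0.059868. Accumulating E over each segment gives final E = 6.9447.

G0 X-4.00 Y2.50 Z30.72
G1 X8.50 Y2.50 E0.7484
G1 X8.50 Y0.50 E0.8681
G1 X37.50 Y0.50 E2.6043
G1 X37.50 Y17.00 E3.5921
G1 X-4.00 Y17.00 E6.0766
G1 X-4.00 Y2.50 E6.9447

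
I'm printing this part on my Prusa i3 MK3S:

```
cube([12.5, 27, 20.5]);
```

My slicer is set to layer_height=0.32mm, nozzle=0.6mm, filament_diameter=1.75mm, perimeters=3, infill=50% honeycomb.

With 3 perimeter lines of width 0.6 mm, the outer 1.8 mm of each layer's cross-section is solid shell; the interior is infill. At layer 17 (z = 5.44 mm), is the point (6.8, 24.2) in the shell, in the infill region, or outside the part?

At z = 5.44 mm: the cube (footprint 12.5×27) is included at this height. Overall, the cross-section is a single solid region. The nearest boundary edge runs (12.50, 27.00)→(0.00, 27.00); distance from the point to it = 2.80 mm. The point is inside the cross-section and 2.80 mm from the nearest boundary — more than the 1.8 mm shell width (3 × 0.6), so it's in the infill interior.

infill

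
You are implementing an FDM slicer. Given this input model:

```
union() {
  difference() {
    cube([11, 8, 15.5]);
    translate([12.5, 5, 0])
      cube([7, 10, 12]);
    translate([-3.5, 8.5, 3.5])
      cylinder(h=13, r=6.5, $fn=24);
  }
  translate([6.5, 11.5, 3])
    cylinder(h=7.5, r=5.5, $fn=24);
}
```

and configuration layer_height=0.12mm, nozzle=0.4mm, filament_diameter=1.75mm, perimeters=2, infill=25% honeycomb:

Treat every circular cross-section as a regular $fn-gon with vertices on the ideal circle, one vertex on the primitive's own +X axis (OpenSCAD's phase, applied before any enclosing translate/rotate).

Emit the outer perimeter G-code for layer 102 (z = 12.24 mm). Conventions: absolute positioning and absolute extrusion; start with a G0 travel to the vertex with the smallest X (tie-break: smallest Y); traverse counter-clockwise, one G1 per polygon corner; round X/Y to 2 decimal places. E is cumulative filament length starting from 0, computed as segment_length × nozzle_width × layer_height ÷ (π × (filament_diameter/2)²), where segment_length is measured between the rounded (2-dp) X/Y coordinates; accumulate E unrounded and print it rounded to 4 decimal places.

At z = 12.24 mm: the cube (footprint 11×8) is included at this height; the cube at (12.5, 5) is absent (z outside [0, 12]); the cylinder at (-3.5, 8.5): section is a regular 24-gon, circumradius r=6.5; Subtracting the remaining from the first: starting from the 11×8 cube, the r=6.5 cylinder at (-3.5, 8.5) partially overlaps it — only the 9.86 mm² overlap (of its 131.22 mm²) is removed, clipping the outline — 1 connected region; the cylinder at (6.5, 11.5) is not intersected at this z (z outside [3, 10.5]); Taking the union: only the result so far is present, so the union is just that shape — 1 connected region. The outline is a single polygon with 8 vertices. Extrusion per mm of travel: 0.4 × 0.12 / (π × 0.875²) = 0.019956. Accumulating E over each segment gives final E = 0.7204.

G0 X0.00 Y0.00 Z12.24
G1 X11.00 Y0.00 E0.2195
G1 X11.00 Y8.00 E0.3792
G1 X2.93 Y8.00 E0.5402
G1 X2.78 Y6.82 E0.5639
G1 X2.13 Y5.25 E0.5979
G1 X1.10 Y3.90 E0.6317
G1 X0.00 Y3.06 E0.6594
G1 X0.00 Y0.00 E0.7204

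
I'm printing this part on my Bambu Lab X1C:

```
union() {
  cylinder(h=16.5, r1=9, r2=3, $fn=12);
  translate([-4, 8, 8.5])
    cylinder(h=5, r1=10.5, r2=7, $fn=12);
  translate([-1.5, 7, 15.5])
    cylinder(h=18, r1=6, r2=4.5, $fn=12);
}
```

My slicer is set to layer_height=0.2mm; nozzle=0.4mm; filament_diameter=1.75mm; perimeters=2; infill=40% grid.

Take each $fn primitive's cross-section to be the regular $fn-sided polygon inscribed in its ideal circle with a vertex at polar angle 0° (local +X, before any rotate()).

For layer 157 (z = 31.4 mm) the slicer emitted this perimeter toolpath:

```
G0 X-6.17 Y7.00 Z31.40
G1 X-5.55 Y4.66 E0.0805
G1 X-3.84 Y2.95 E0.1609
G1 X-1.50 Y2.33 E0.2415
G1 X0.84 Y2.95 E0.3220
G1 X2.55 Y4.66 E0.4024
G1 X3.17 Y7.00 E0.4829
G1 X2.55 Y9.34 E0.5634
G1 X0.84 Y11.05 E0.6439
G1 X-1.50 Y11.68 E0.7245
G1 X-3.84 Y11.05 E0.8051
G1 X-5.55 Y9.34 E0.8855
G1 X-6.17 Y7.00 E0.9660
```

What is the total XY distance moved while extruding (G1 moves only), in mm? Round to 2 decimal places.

29.04 mm

Sum the Euclidean lengths of each G1 segment: total = 29.04 mm.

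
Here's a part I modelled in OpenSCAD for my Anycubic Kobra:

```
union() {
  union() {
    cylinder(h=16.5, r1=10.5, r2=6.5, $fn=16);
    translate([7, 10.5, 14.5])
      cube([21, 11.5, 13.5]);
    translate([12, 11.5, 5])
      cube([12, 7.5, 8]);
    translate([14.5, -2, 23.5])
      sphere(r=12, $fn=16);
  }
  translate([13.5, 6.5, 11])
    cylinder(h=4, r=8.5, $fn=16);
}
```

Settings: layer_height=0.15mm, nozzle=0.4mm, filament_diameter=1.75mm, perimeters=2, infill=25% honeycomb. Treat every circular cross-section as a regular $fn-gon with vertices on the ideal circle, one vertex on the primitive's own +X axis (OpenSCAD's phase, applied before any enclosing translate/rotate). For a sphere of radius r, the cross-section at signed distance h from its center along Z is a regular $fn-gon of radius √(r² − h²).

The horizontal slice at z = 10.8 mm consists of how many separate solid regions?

At z = 10.8 mm: the cone (r1=10.5→r2=6.5) has section circumradius 7.882 here — a regular 16-gon; the cube at (7, 10.5) is absent (z outside [14.5, 28]); the cube at (12, 11.5) is present — its section is the full 12×7.5 rectangle; the sphere at (14.5, -2) does not reach this height (|z−center|=12.700 > r=12); Combining (union): the 2 present regions are separate (no shared area or edge), so areas and boundary lengths simply add and each stays a separate island — 2 connected regions; the cylinder at (13.5, 6.5) does not reach this height (z outside [11, 15]); Combining (union): only the result so far is present, so the union is just that shape — 2 connected regions. The result has 2 disconnected regions.

2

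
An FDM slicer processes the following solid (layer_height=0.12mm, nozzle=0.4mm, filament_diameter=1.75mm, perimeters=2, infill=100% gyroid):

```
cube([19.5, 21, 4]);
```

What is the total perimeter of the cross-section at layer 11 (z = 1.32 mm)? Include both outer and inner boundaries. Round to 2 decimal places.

81.00 mm

At z = 1.32 mm: the cube (footprint 19.5×21) is included at this height (perimeter 81.00 mm). Overall, the cross-section is a single solid region. Total boundary length (outer) = 81.00 mm.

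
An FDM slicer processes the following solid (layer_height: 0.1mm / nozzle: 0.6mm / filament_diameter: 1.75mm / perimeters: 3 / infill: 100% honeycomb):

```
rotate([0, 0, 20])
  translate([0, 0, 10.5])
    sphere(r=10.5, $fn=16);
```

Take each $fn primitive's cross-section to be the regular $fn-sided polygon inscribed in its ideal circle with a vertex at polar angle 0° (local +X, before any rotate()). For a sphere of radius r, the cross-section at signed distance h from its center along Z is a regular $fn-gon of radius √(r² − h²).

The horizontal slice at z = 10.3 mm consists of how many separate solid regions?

1

At z = 10.3 mm: the r=10.5 sphere slices to a regular 16-gon of circumradius 10.498 (√(r²−h²) with h=0.2 from center); (rotated 20° about Z; rotation is an isometry so areas/perimeters/island counts are preserved). The result has 1 disconnected region.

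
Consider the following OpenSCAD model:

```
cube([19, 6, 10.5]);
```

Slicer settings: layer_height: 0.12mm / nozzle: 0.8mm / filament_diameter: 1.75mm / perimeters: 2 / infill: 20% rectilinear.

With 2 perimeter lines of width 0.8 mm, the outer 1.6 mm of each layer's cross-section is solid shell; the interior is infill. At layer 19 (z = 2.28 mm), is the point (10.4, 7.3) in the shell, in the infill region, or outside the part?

outside

At z = 2.28 mm: the 19×6 cube contributes its full rectangle. Overall, the cross-section is a single solid region. The nearest boundary edge runs (19.00, 6.00)→(0.00, 6.00); distance from the point to it = 1.30 mm. The point is not inside any of the regions above, so it lies outside the cross-section (1.30 mm from the nearest boundary).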